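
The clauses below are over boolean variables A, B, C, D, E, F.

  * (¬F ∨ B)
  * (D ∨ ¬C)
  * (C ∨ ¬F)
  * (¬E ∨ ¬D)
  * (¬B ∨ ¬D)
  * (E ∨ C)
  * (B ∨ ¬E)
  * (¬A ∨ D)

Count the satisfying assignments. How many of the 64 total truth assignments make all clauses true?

3

The models are:
  A=0 B=0 C=1 D=1 E=0 F=0
  A=0 B=1 C=0 D=0 E=1 F=0
  A=1 B=0 C=1 D=1 E=0 F=0
Count: 3.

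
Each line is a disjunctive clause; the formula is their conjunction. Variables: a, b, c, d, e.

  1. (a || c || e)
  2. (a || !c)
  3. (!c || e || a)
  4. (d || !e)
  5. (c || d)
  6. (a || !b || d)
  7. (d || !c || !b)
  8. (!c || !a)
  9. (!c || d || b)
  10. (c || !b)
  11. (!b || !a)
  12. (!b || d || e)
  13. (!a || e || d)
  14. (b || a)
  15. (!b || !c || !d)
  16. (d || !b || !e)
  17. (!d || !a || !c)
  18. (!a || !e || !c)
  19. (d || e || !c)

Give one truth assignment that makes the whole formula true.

a=T, b=F, c=F, d=T, e=T

Set a = True and propagate.
  then c is forced to False.
  then d is forced to True.
  then b is forced to False.
e is now unconstrained; take e = True.
Every clause has at least one true literal under this assignment.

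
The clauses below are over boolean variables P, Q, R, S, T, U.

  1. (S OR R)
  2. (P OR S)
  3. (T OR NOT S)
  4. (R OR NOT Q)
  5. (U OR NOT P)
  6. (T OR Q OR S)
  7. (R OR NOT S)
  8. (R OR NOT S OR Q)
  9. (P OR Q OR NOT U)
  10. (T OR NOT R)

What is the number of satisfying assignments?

The models are:
  P=F Q=F R=T S=T T=T U=F
  P=F Q=T R=T S=T T=T U=F
  P=F Q=T R=T S=T T=T U=T
  P=T Q=F R=T S=F T=T U=T
  P=T Q=F R=T S=T T=T U=T
  P=T Q=T R=T S=F T=T U=T
  P=T Q=T R=T S=T T=T U=T
Count: 7.

7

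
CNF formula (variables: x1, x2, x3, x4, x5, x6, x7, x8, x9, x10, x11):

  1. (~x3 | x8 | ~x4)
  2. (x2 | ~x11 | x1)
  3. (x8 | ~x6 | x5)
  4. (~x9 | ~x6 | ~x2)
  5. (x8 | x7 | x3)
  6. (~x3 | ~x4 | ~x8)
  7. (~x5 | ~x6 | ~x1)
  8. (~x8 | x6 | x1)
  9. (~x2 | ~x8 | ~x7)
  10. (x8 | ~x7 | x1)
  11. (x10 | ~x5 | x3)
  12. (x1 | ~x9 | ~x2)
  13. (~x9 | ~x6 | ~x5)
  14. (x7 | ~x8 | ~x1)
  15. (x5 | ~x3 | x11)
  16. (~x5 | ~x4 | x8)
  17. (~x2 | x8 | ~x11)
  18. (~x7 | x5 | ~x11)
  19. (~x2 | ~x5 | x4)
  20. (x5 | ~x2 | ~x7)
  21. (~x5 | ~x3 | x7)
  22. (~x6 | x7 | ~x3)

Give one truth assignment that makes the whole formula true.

x1=T, x2=F, x3=T, x4=F, x5=T, x6=F, x7=T, x8=F, x9=F, x10=T, x11=F

Check each clause:
  1. (~x4 | ~x3 | x8) — ~x4 is true.
  2. (~x11 | x1 | x2) — x1 is true.
  3. (x5 | x8 | ~x6) — ~x6 is true.
  4. (~x2 | ~x6 | ~x9) — ~x6 is true.
  5. (x3 | x8 | x7) — x3 is true.
  6. (~x3 | ~x8 | ~x4) — ~x8 is true.
  7. (~x5 | ~x1 | ~x6) — ~x6 is true.
  8. (x6 | ~x8 | x1) — ~x8 is true.
  9. (~x8 | ~x2 | ~x7) — ~x8 is true.
  10. (~x7 | x1 | x8) — x1 is true.
  11. (~x5 | x3 | x10) — x3 is true.
  12. (~x9 | x1 | ~x2) — x1 is true.
  13. (~x6 | ~x5 | ~x9) — ~x6 is true.
  14. (~x1 | x7 | ~x8) — ~x8 is true.
  15. (x5 | ~x3 | x11) — x5 is true.
  16. (x8 | ~x5 | ~x4) — ~x4 is true.
  17. (~x11 | x8 | ~x2) — ~x11 is true.
  18. (x5 | ~x11 | ~x7) — ~x11 is true.
  19. (~x2 | x4 | ~x5) — ~x2 is true.
  20. (~x7 | x5 | ~x2) — x5 is true.
  21. (~x5 | x7 | ~x3) — x7 is true.
  22. (x7 | ~x3 | ~x6) — ~x6 is true.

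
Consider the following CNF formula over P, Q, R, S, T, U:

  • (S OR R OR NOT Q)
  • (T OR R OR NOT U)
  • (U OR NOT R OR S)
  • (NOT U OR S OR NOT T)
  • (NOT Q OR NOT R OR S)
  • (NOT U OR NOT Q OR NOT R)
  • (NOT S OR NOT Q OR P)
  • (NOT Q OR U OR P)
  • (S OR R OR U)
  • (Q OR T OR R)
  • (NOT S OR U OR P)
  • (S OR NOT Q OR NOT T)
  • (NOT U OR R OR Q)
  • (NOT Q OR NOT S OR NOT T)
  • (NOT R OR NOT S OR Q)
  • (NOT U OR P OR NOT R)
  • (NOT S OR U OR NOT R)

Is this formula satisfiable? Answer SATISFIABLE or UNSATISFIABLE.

Pure literal: P appears only positively; assign P = True.
Try Q = True.
Branch on R: take R = False.
  then S is forced to True.
  then T is forced to False.
  then U is forced to False.
So P=1  Q=1  R=0  S=1  T=0  U=0 is a satisfying assignment.

SATISFIABLE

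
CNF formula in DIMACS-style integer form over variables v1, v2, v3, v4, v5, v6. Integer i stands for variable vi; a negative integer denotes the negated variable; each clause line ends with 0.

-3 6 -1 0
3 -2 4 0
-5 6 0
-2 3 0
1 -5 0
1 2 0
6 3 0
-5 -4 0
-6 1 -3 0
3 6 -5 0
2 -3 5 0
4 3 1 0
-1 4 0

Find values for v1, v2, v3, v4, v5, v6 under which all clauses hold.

v1=True  v2=False  v3=False  v4=True  v5=False  v6=True

Set v1 = True and propagate.
  then v4 is forced to True.
  then v5 is forced to False.
For the remaining variables, v2 = False, v3 = False, v6 = True works.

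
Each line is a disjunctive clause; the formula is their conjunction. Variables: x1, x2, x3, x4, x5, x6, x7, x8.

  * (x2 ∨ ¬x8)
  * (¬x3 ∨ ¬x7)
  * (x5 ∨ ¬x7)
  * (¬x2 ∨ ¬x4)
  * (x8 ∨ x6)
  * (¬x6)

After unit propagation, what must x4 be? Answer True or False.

(¬x6) is a unit clause: x6 = False.
From (x6 ∨ x8) and x6 = False: x8 = True.
From (¬x8 ∨ x2) and x8 = True: x2 = True.
In (¬x4 ∨ ¬x2), ¬x2 is now false; ¬x4 must hold, so x4 = False.

False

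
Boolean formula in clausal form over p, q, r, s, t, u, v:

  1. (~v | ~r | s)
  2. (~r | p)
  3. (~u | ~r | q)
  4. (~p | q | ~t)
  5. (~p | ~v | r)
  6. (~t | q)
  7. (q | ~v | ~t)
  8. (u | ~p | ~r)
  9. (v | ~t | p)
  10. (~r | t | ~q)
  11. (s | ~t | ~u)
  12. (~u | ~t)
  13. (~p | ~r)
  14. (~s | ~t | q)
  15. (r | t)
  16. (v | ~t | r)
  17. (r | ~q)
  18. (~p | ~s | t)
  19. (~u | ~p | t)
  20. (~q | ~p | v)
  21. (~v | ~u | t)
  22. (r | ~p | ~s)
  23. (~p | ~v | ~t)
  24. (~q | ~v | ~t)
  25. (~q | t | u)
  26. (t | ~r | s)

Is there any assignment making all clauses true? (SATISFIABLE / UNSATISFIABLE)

UNSATISFIABLE

t = True:
  propagation gives q=True, u=False, r=True, p=True; an empty clause results — contradiction.
t = False:
  propagation gives r=True, p=True; an empty clause results — contradiction.
Every branch closes, so no satisfying assignment exists.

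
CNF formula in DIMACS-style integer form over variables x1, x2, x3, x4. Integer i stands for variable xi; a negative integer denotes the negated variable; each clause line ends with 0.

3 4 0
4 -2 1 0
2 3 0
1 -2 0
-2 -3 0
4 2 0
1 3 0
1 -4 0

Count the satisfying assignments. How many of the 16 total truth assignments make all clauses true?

2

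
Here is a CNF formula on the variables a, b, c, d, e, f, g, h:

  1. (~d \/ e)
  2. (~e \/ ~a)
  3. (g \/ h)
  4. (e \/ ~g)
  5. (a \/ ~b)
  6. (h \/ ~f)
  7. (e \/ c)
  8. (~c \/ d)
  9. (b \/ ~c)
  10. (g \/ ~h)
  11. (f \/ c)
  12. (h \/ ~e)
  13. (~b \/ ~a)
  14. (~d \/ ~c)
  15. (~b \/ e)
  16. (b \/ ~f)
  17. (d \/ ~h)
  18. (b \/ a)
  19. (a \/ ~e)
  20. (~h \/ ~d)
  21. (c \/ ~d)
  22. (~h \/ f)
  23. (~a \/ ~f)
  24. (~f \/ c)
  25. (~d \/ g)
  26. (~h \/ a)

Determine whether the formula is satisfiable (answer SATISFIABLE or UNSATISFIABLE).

h = True:
  propagation gives g=True, e=True, a=False; an empty clause results — contradiction.
h = False:
  propagation gives g=True, e=True; an empty clause results — contradiction.
Every branch closes, so no satisfying assignment exists.

UNSATISFIABLE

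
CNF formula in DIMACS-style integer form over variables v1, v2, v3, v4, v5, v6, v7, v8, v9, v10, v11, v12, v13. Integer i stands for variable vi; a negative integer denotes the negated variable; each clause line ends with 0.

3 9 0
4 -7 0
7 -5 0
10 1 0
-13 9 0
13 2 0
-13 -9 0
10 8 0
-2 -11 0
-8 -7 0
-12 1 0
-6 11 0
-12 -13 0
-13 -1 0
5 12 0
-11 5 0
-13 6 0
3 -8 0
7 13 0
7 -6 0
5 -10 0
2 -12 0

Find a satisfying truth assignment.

v1=F, v2=T, v3=T, v4=T, v5=T, v6=F, v7=T, v8=F, v9=T, v10=T, v11=F, v12=F, v13=F

Check each clause:
  1. {v9, v3} — v9 is true.
  2. {v4, ¬v7} — v4 is true.
  3. {¬v5, v7} — v7 is true.
  4. {v10, v1} — v10 is true.
  5. {v9, ¬v13} — v9 is true.
  6. {v2, v13} — v2 is true.
  7. {¬v9, ¬v13} — ¬v13 is true.
  8. {v8, v10} — v10 is true.
  9. {¬v2, ¬v11} — ¬v11 is true.
  10. {¬v8, ¬v7} — ¬v8 is true.
  11. {¬v12, v1} — ¬v12 is true.
  12. {¬v6, v11} — ¬v6 is true.
  13. {¬v12, ¬v13} — ¬v13 is true.
  14. {¬v13, ¬v1} — ¬v13 is true.
  15. {v12, v5} — v5 is true.
  16. {¬v11, v5} — v5 is true.
  17. {v6, ¬v13} — ¬v13 is true.
  18. {¬v8, v3} — ¬v8 is true.
  19. {v7, v13} — v7 is true.
  20. {v7, ¬v6} — ¬v6 is true.
  21. {v5, ¬v10} — v5 is true.
  22. {¬v12, v2} — v2 is true.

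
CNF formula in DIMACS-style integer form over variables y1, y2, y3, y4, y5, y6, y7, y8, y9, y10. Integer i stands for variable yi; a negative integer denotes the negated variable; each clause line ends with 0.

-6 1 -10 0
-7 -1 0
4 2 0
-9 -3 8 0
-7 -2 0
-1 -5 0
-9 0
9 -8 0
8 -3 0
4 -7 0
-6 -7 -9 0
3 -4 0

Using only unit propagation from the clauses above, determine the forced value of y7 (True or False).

(NOT y9) stands alone — y9 = False.
(NOT y8 OR y9): since y9 = False, the clause reduces to (NOT y8). y8 = False.
In (y8 OR NOT y3), y8 is now false; NOT y3 must hold, so y3 = False.
(NOT y4 OR y3) with y3 = False leaves only NOT y4, so y4 = False.
In (y4 OR y2), y4 is now false; y2 must hold, so y2 = True.
From (NOT y7 OR NOT y2) and y2 = True: y7 = False.

False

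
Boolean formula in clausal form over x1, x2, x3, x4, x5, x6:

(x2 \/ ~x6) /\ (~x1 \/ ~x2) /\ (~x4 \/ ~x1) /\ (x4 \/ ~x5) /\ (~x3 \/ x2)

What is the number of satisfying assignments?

16

Split on x2, then x1.
  x2=T, x1=T: a clause becomes empty — 0.
  x2=T, x1=F: x3, x6 free; 3 ways for (x4,x5) × 2^2 = 12.
  x2=F, x1=T: remaining (x3,x4,x5,x6) ∈ {(F,F,F,F)} — 1.
  x2=F, x1=F: remaining (x3,x4,x5,x6) ∈ {(F,F,F,F); (F,T,F,F); (F,T,T,F)} — 3.
Total: 0 + 12 + 1 + 3 = 16.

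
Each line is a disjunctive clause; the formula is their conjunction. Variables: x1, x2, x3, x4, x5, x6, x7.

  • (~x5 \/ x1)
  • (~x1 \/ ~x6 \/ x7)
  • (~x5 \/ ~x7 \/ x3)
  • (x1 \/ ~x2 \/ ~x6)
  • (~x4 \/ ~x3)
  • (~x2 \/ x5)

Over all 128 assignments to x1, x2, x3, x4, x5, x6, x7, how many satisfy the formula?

Case analysis on x1 and x5:
  x1=1, x5=1: x2 free; 5 ways for (x3,x4,x6,x7) × 2^1 = 10.
  x1=1, x5=0: 9 of the 32 assignments to (x2,x3,x4,x6,x7) work.
  x1=0, x5=1: a clause becomes empty — 0.
  x1=0, x5=0: x6, x7 free; 3 ways for (x2,x3,x4) × 2^2 = 12.
Total: 10 + 9 + 0 + 12 = 31.

31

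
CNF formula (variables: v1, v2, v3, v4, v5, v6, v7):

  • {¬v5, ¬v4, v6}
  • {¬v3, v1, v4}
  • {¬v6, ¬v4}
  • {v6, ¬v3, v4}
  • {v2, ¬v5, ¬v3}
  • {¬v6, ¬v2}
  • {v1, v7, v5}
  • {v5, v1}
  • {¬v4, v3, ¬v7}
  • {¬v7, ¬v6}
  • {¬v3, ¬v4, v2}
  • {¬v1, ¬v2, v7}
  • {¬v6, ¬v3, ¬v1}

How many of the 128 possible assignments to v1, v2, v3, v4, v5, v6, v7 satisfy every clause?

Split on v3, then v4.
  v3=1, v4=1: remaining (v1,v2,v5,v6,v7) ∈ {(1,1,0,0,1)} — 1.
  v3=1, v4=0: a clause becomes empty — 0.
  v3=0, v4=1: remaining (v1,v2,v5,v6,v7) ∈ {(1,0,0,0,0)} — 1.
  v3=0, v4=0: 13 of the 32 assignments to (v1,v2,v5,v6,v7) work.
Total: 1 + 0 + 1 + 13 = 15.

15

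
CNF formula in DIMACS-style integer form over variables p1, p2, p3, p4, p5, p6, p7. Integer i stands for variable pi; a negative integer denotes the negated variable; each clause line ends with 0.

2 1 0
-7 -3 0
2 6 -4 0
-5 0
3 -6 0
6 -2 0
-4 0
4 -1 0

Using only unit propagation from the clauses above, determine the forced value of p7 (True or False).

(!p5) stands alone — p5 = False.
(!p4) is a unit clause: p4 = False.
From (p4 || !p1) and p4 = False: p1 = False.
(p1 || p2): since p1 = False, the clause reduces to (p2). p2 = True.
(!p2 || p6) with p2 = True leaves only p6, so p6 = True.
In (p3 || !p6), !p6 is now false; p3 must hold, so p3 = True.
In (!p7 || !p3), !p3 is now false; !p7 must hold, so p7 = False.

False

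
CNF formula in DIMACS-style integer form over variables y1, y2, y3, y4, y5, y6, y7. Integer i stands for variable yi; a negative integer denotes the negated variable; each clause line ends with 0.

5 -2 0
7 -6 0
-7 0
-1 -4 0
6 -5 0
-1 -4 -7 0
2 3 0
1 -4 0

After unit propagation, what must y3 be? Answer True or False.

Unit clause (~y7) sets y7 = False.
(y7 \/ ~y6) with y7 = False leaves only ~y6, so y6 = False.
In (~y5 \/ y6), y6 is now false; ~y5 must hold, so y5 = False.
(y5 \/ ~y2) with y5 = False leaves only ~y2, so y2 = False.
In (y2 \/ y3), y2 is now false; y3 must hold, so y3 = True.

True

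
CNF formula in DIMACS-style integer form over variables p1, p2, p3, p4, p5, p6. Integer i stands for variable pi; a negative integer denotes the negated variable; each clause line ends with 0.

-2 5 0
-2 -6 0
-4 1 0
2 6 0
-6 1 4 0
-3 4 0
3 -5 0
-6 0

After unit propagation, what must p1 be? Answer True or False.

True

(~p6) is a unit clause: p6 = False.
From (p2 | p6) and p6 = False: p2 = True.
From (p5 | ~p2) and p2 = True: p5 = True.
(p3 | ~p5): since p5 = True, the clause reduces to (p3). p3 = True.
In (~p3 | p4), ~p3 is now false; p4 must hold, so p4 = True.
(p1 | ~p4): since p4 = True, the clause reduces to (p1). p1 = True.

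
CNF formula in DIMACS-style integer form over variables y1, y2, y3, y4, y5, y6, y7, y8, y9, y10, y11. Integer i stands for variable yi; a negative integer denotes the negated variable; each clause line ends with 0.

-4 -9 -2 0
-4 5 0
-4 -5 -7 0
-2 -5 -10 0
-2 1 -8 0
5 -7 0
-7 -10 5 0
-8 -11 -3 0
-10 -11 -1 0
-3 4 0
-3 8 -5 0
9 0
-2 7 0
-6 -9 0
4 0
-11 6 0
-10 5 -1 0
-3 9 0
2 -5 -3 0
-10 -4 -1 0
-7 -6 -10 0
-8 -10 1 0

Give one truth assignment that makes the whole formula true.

y1=True  y2=False  y3=False  y4=True  y5=True  y6=False  y7=False  y8=True  y9=True  y10=False  y11=False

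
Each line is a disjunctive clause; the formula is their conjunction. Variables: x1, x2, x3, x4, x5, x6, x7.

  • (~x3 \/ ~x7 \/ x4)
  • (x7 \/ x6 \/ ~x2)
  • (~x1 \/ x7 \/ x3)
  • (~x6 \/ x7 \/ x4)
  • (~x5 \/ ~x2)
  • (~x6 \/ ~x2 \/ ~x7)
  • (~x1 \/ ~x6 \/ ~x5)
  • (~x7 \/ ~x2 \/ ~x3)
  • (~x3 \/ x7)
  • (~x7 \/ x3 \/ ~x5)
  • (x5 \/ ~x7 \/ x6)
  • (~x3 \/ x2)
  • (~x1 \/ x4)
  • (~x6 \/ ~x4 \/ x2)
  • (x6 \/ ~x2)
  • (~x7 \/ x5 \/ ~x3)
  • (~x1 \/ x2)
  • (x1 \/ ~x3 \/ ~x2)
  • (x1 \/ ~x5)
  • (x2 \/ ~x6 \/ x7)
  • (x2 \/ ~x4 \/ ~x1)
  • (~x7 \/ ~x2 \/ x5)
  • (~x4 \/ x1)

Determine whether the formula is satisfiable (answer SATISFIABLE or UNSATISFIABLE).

SATISFIABLE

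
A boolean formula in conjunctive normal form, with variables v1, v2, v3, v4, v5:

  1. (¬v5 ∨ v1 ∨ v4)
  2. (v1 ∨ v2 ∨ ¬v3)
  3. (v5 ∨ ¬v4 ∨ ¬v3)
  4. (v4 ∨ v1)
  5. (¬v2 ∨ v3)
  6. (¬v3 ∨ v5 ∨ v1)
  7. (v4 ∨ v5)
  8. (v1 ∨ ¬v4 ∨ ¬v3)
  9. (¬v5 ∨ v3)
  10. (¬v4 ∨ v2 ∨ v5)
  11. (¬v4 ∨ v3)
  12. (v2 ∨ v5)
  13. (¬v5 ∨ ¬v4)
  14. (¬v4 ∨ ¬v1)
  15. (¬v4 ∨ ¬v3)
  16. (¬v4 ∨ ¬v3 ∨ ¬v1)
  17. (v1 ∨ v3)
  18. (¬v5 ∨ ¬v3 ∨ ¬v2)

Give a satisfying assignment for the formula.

v1=T  v2=F  v3=T  v4=F  v5=T

Try v1 = True.
  then v4 is forced to False.
  then v5 is forced to True.
  then v3 is forced to True.
  then v2 is forced to False.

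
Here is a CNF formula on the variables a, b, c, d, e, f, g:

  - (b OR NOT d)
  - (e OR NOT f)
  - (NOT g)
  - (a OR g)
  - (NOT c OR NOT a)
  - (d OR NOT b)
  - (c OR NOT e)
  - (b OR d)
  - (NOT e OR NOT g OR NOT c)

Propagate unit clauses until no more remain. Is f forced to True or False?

False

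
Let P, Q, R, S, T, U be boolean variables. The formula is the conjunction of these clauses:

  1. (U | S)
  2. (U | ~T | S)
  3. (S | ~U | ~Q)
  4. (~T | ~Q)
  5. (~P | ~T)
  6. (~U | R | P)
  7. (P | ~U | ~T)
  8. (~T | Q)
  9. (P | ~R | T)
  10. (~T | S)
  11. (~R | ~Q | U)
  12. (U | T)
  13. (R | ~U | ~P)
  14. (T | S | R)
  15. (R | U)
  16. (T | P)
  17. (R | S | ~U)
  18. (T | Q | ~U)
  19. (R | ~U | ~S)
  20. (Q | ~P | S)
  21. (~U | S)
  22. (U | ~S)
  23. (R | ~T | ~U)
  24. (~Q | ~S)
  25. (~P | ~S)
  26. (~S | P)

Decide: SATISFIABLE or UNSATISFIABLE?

U = True:
  propagation gives S=True, R=True, Q=False, T=False; an empty clause results — contradiction.
U = False:
  propagation gives S=True; an empty clause results — contradiction.
Every branch closes, so no satisfying assignment exists.

UNSATISFIABLE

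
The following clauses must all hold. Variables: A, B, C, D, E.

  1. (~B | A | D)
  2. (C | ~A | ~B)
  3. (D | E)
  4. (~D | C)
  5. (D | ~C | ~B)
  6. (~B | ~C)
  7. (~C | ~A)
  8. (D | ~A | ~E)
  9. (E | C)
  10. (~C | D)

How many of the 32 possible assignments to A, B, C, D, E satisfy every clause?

3

Satisfying assignments:
  A=0 B=0 C=0 D=0 E=1
  A=0 B=0 C=1 D=1 E=0
  A=0 B=0 C=1 D=1 E=1
Count: 3.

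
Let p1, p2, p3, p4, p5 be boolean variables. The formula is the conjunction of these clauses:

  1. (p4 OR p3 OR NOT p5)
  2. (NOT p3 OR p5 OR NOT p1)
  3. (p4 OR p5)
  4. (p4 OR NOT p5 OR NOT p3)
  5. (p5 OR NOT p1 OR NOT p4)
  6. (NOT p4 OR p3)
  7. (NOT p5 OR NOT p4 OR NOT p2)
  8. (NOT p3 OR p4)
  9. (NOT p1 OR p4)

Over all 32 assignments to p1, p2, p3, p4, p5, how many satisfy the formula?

Satisfying assignments:
  p1=0 p2=0 p3=1 p4=1 p5=0
  p1=0 p2=0 p3=1 p4=1 p5=1
  p1=0 p2=1 p3=1 p4=1 p5=0
  p1=1 p2=0 p3=1 p4=1 p5=1
That's 4 in total.

4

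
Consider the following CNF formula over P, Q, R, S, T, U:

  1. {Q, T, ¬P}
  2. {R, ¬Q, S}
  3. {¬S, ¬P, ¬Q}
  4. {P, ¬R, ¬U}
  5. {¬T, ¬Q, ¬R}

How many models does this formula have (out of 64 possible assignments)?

28

Case analysis on Q and P:
  Q=T, P=T: remaining (R,S,T,U) ∈ {(T,F,F,F); (T,F,F,T)} — 2.
  Q=T, P=F: 6 of the 16 assignments to (R,S,T,U) work.
  Q=F, P=T: forces T=T; R, S, U free → 2^3 = 8.
  Q=F, P=F: S, T free; 3 ways for (R,U) × 2^2 = 12.
Total: 2 + 6 + 8 + 12 = 28.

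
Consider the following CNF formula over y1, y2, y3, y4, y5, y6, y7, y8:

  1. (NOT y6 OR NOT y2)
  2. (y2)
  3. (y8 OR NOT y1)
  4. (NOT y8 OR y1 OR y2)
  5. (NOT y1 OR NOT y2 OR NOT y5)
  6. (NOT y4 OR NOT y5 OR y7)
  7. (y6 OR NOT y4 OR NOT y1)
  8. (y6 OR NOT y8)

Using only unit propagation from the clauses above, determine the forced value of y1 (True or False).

Unit clause (y2) sets y2 = True.
In (NOT y2 OR NOT y6), NOT y2 is now false; NOT y6 must hold, so y6 = False.
(NOT y8 OR y6): since y6 = False, the clause reduces to (NOT y8). y8 = False.
(NOT y1 OR y8) with y8 = False leaves only NOT y1, so y1 = False.

False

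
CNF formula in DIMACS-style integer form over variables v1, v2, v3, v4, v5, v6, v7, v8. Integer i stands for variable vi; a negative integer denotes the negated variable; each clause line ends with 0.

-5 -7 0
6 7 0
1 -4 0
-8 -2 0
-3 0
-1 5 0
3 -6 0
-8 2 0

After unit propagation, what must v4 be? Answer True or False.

False

(~v3) is a unit clause: v3 = False.
In (~v6 \/ v3), v3 is now false; ~v6 must hold, so v6 = False.
(v6 \/ v7): since v6 = False, the clause reduces to (v7). v7 = True.
(~v5 \/ ~v7) with v7 = True leaves only ~v5, so v5 = False.
(~v1 \/ v5) with v5 = False leaves only ~v1, so v1 = False.
(~v4 \/ v1) with v1 = False leaves only ~v4, so v4 = False.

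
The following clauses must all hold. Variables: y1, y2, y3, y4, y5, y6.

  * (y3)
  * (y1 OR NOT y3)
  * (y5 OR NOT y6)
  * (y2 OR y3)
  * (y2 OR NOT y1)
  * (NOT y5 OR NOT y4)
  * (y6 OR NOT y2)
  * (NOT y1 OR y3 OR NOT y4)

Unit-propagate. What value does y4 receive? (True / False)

(y3) stands alone — y3 = True.
From (y1 OR NOT y3) and y3 = True: y1 = True.
In (y2 OR NOT y1), NOT y1 is now false; y2 must hold, so y2 = True.
(y6 OR NOT y2) with y2 = True leaves only y6, so y6 = True.
From (y5 OR NOT y6) and y6 = True: y5 = True.
From (NOT y5 OR NOT y4) and y5 = True: y4 = False.

False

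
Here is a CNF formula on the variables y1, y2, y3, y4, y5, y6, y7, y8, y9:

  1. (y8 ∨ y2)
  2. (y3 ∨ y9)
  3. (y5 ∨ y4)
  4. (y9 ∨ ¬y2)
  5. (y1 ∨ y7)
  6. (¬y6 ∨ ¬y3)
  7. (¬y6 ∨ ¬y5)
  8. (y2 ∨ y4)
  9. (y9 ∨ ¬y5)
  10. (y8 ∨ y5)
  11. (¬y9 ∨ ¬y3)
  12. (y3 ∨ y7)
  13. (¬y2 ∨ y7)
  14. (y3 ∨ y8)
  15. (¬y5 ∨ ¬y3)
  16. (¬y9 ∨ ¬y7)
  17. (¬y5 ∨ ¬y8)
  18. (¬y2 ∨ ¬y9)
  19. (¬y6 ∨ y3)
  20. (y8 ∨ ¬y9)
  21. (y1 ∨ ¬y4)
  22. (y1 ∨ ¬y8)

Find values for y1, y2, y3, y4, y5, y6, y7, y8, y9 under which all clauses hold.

y1=True  y2=False  y3=True  y4=True  y5=False  y6=False  y7=True  y8=True  y9=False

Pure literal: y1 appears only positively; assign y1 = True.
Pure literal: y6 appears only negated; assign y6 = False.
Try y2 = False.
  then y8 is forced to True.
  then y4 is forced to True.
  then y5 is forced to False.
The remaining clauses are satisfied by y3 = True, y7 = True, y9 = False.
Every clause has at least one true literal under this assignment.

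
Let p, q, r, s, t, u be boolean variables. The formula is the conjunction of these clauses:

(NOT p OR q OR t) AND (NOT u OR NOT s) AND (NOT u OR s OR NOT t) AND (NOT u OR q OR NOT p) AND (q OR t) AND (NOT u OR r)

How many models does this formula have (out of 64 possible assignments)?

Split on u, then q.
  u=1, q=1: remaining (p,r,s,t) ∈ {(0,1,0,0); (1,1,0,0)} — 2.
  u=1, q=0: a clause becomes empty — 0.
  u=0, q=1: p, r, s, t free → 2^4 = 16.
  u=0, q=0: forces t=1; p, r, s free → 2^3 = 8.
Total: 2 + 0 + 16 + 8 = 26.

26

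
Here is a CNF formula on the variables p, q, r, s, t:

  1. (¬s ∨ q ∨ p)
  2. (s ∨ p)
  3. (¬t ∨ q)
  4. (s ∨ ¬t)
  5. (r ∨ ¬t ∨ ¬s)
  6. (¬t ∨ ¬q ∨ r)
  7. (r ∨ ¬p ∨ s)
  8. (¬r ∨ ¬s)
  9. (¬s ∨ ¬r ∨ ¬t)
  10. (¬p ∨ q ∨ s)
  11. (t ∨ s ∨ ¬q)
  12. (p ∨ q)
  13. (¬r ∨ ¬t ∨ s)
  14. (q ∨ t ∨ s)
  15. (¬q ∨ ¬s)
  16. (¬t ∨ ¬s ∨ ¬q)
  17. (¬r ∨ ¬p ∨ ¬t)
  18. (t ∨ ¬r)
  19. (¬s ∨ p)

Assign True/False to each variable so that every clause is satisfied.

Try p = True.
For the remaining variables, q = False, r = False, s = True, t = False works.

p=1, q=0, r=0, s=1, t=0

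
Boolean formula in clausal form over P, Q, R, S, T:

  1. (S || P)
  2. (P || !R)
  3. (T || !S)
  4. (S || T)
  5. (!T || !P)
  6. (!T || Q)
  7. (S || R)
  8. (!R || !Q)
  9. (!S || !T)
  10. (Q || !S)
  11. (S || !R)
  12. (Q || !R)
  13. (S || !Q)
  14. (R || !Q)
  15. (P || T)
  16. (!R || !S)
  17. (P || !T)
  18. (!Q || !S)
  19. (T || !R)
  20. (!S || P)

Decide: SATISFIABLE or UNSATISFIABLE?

UNSATISFIABLE

S = True:
  propagation gives T=True; an empty clause results — contradiction.
S = False:
  propagation gives P=True, T=True; an empty clause results — contradiction.
Every branch closes, so no satisfying assignment exists.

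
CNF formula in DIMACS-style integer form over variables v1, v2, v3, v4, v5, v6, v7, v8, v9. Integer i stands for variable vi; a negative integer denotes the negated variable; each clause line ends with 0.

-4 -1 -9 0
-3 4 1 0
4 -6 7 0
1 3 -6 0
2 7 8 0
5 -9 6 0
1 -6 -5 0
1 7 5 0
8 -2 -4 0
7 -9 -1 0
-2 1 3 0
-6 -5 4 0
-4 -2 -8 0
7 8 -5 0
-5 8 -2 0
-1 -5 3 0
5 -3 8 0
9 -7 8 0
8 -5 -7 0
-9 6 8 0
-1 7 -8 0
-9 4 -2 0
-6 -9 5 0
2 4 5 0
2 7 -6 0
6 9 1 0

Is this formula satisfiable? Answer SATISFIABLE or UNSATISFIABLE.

SATISFIABLE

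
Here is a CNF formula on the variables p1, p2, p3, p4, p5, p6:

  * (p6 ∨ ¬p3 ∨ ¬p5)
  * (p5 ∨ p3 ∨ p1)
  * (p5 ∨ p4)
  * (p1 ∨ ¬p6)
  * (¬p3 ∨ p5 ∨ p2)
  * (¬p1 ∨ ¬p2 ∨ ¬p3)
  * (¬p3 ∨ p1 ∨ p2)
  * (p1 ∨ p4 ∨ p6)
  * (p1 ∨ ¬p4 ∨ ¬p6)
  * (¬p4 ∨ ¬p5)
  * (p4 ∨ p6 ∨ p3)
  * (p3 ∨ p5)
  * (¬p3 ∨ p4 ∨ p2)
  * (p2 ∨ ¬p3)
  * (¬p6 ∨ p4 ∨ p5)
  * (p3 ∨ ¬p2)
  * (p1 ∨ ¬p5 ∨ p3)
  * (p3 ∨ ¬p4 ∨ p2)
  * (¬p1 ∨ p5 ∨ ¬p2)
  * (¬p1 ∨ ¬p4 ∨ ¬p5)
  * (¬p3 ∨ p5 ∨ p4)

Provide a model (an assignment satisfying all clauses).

p1 = T, p2 = F, p3 = F, p4 = F, p5 = T, p6 = T

Check each clause:
  1. (¬p3 ∨ ¬p5 ∨ p6) — ¬p3 is true.
  2. (p3 ∨ p1 ∨ p5) — p1 is true.
  3. (p4 ∨ p5) — p5 is true.
  4. (p1 ∨ ¬p6) — p1 is true.
  5. (p2 ∨ ¬p3 ∨ p5) — p5 is true.
  6. (¬p1 ∨ ¬p2 ∨ ¬p3) — ¬p3 is true.
  7. (p1 ∨ ¬p3 ∨ p2) — p1 is true.
  8. (p4 ∨ p6 ∨ p1) — p1 is true.
  9. (¬p6 ∨ p1 ∨ ¬p4) — p1 is true.
  10. (¬p4 ∨ ¬p5) — ¬p4 is true.
  11. (p4 ∨ p3 ∨ p6) — p6 is true.
  12. (p3 ∨ p5) — p5 is true.
  13. (¬p3 ∨ p2 ∨ p4) — ¬p3 is true.
  14. (p2 ∨ ¬p3) — ¬p3 is true.
  15. (p4 ∨ ¬p6 ∨ p5) — p5 is true.
  16. (p3 ∨ ¬p2) — ¬p2 is true.
  17. (¬p5 ∨ p1 ∨ p3) — p1 is true.
  18. (¬p4 ∨ p2 ∨ p3) — ¬p4 is true.
  19. (¬p1 ∨ p5 ∨ ¬p2) — p5 is true.
  20. (¬p1 ∨ ¬p4 ∨ ¬p5) — ¬p4 is true.
  21. (p4 ∨ p5 ∨ ¬p3) — ¬p3 is true.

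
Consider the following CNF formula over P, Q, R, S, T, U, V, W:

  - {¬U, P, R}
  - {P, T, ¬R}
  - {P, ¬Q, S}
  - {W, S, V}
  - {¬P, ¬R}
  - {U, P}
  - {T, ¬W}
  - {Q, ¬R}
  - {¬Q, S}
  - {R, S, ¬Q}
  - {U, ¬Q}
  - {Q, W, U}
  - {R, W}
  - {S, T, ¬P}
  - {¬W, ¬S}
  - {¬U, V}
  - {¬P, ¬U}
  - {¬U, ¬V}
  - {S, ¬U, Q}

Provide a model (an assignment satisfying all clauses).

Pure literal: T appears only positively; assign T = True.
Try P = True.
  then R is forced to False.
  then W is forced to True.
  then S is forced to False.
  then Q is forced to False.
  then U is forced to False.
V is now unconstrained; take V = True.

P = T, Q = F, R = F, S = F, T = T, U = F, V = T, W = T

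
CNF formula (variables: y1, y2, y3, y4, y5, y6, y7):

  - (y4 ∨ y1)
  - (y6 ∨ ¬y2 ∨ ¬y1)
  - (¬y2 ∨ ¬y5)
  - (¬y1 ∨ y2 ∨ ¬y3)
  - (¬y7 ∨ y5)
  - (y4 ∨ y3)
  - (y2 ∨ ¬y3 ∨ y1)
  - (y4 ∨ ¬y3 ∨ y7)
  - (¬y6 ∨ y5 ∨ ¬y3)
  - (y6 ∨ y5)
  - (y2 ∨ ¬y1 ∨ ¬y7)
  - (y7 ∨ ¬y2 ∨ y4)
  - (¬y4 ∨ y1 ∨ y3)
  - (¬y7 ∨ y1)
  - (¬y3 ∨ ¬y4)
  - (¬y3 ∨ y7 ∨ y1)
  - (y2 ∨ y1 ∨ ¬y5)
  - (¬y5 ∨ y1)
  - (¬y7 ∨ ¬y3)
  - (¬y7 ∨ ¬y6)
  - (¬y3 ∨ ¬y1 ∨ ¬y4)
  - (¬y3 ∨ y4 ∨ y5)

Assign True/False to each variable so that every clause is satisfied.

y1=T  y2=F  y3=F  y4=T  y5=T  y6=F  y7=F

Set y1 = True and propagate.
Try y2 = False.
  then y3 is forced to False.
  then y4 is forced to True.
  then y7 is forced to False.
Set y5 = True and propagate.
y6 is now unconstrained; take y6 = False.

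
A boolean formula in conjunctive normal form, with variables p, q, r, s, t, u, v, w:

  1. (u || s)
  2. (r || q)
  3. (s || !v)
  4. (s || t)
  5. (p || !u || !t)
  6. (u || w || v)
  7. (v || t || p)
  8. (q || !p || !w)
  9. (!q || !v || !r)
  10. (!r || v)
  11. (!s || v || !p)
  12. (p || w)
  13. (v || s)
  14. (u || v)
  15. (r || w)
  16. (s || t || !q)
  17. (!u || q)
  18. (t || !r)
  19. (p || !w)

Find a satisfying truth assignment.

p=T, q=T, r=F, s=T, t=F, u=T, v=T, w=T

Branch on p: take p = True.
For the remaining variables, q = True, r = False, s = True, t = False, u = True, v = True, w = True works.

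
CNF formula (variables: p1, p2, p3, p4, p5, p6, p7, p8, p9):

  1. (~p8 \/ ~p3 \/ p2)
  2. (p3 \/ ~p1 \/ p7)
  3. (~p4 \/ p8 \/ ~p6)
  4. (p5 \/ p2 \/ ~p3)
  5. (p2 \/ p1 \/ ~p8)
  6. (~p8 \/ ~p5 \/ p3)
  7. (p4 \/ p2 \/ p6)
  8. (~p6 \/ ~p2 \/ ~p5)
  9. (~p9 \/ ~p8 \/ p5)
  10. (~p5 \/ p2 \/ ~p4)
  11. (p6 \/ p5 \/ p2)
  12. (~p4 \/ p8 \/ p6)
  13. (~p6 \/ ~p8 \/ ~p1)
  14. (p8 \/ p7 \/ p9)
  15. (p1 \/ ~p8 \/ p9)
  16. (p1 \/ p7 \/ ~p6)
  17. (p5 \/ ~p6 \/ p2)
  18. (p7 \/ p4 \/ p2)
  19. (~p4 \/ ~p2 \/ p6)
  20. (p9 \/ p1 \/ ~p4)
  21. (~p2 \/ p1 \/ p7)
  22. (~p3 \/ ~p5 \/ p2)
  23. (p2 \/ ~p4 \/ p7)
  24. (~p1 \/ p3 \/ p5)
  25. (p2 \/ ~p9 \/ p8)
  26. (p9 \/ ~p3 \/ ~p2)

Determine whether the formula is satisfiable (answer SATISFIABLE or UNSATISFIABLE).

Pure literal: p7 appears only positively; assign p7 = True.
Set p1 = False and propagate.
Set p2 = True and propagate.
The remaining clauses are satisfied by p3 = False, p4 = False, p5 = False, p6 = False, p8 = False, p9 = False.
So p1 = False, p2 = True, p3 = False, p4 = False, p5 = False, p6 = False, p7 = True, p8 = False, p9 = False is a satisfying assignment.

SATISFIABLE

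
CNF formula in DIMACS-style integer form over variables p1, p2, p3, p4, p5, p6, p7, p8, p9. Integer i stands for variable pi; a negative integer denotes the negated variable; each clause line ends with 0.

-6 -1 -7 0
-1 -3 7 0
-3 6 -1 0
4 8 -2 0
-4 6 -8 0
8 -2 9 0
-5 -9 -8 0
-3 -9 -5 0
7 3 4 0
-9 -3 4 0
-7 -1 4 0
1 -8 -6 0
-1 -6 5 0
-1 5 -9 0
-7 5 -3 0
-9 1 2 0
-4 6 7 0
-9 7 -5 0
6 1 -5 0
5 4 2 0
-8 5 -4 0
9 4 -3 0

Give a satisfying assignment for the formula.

Branch on p1: take p1 = False.
For the remaining variables, p2 = True, p3 = False, p4 = True, p5 = False, p6 = True, p7 = True, p8 = False, p9 = True works.

p1 = 0, p2 = 1, p3 = 0, p4 = 1, p5 = 0, p6 = 1, p7 = 1, p8 = 0, p9 = 1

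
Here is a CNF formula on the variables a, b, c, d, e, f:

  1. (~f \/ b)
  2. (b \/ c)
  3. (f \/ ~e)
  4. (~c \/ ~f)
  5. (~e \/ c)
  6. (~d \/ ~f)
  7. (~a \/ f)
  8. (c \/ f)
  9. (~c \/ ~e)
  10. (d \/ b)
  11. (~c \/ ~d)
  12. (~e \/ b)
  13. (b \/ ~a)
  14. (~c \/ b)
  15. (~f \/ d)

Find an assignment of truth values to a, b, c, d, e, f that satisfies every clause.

a=False  b=True  c=True  d=False  e=False  f=False

Pure literal: a appears only negated; assign a = False.
Pure literal: b appears only positively; assign b = True.
Branch on c: take c = True.
  then f is forced to False.
  then e is forced to False.
  then d is forced to False.
Check each clause:
  1. (b \/ ~f) — b is true.
  2. (c \/ b) — b is true.
  3. (~e \/ f) — ~e is true.
  4. (~c \/ ~f) — ~f is true.
  5. (~e \/ c) — c is true.
  6. (~f \/ ~d) — ~f is true.
  7. (f \/ ~a) — ~a is true.
  8. (c \/ f) — c is true.
  9. (~e \/ ~c) — ~e is true.
  10. (d \/ b) — b is true.
  11. (~d \/ ~c) — ~d is true.
  12. (b \/ ~e) — b is true.
  13. (~a \/ b) — b is true.
  14. (~c \/ b) — b is true.
  15. (d \/ ~f) — ~f is true.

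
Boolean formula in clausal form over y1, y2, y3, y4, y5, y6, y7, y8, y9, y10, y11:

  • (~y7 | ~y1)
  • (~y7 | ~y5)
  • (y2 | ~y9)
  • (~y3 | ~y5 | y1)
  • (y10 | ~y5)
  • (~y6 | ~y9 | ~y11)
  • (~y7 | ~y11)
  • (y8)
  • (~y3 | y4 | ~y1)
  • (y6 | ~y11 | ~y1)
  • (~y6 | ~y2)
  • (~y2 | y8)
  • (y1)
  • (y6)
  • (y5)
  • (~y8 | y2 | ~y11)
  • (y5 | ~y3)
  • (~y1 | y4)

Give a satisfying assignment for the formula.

y1=1, y2=0, y3=0, y4=1, y5=1, y6=1, y7=0, y8=1, y9=0, y10=1, y11=0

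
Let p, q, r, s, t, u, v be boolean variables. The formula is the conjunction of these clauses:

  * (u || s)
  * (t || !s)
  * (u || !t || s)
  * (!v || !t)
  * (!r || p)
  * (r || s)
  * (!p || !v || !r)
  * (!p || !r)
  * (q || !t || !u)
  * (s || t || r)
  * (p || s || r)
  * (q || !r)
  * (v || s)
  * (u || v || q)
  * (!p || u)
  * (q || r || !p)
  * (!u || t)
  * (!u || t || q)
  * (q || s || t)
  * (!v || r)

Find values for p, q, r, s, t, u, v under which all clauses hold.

p = 0, q = 1, r = 0, s = 1, t = 1, u = 1, v = 0

Pure literal: q appears only positively; assign q = True.
Branch on p: take p = False.
  then r is forced to False.
  then s is forced to True.
  then t is forced to True.
  then v is forced to False.
u is now unconstrained; take u = True.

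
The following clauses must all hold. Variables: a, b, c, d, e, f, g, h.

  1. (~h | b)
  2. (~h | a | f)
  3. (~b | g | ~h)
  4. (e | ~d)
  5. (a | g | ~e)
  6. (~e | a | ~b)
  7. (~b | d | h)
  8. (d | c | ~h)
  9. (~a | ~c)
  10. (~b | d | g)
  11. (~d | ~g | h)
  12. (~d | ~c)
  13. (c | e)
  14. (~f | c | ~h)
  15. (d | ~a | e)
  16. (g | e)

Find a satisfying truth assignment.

a=F, b=T, c=T, d=F, e=F, f=T, g=T, h=T

Check each clause:
  1. (~h | b) — b is true.
  2. (a | f | ~h) — f is true.
  3. (~b | ~h | g) — g is true.
  4. (~d | e) — ~d is true.
  5. (~e | g | a) — ~e is true.
  6. (a | ~e | ~b) — ~e is true.
  7. (h | d | ~b) — h is true.
  8. (c | d | ~h) — c is true.
  9. (~c | ~a) — ~a is true.
  10. (d | g | ~b) — g is true.
  11. (~d | h | ~g) — h is true.
  12. (~c | ~d) — ~d is true.
  13. (e | c) — c is true.
  14. (~f | ~h | c) — c is true.
  15. (d | e | ~a) — ~a is true.
  16. (g | e) — g is true.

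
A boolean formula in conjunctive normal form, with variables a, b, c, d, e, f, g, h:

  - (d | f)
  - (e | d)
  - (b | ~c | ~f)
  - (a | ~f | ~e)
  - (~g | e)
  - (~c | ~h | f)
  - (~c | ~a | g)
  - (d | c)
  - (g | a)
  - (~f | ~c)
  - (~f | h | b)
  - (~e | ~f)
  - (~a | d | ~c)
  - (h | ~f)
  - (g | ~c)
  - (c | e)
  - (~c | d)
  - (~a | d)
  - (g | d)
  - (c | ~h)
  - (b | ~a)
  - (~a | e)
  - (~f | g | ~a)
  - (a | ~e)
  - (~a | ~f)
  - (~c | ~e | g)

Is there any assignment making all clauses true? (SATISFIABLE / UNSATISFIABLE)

Pure literal: b appears only positively; assign b = True.
d occurs only positively in the remaining clauses — set d = True.
Branch on a: take a = True.
  then e is forced to True.
  then f is forced to False.
Set c = False and propagate.
  then h is forced to False.
g is now unconstrained; take g = False.
Every clause has at least one true literal under this assignment.
So a=True, b=True, c=False, d=True, e=True, f=False, g=False, h=False is a satisfying assignment.

SATISFIABLE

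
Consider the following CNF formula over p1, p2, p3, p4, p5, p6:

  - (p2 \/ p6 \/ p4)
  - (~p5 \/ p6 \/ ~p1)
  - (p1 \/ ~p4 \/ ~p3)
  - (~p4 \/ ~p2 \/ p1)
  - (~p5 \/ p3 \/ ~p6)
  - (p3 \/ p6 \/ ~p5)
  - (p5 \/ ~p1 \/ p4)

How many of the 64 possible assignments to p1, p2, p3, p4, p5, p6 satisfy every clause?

Split on p1, then p4.
  p1=1, p4=1: p2 free; 5 ways for (p3,p5,p6) × 2^1 = 10.
  p1=1, p4=0: remaining (p2,p3,p5,p6) ∈ {(0,1,1,1); (1,1,1,1)} — 2.
  p1=0, p4=1: remaining (p2,p3,p5,p6) ∈ {(0,0,0,0); (0,0,0,1)} — 2.
  p1=0, p4=0: 9 of the 16 assignments to (p2,p3,p5,p6) work.
Total: 10 + 2 + 2 + 9 = 23.

23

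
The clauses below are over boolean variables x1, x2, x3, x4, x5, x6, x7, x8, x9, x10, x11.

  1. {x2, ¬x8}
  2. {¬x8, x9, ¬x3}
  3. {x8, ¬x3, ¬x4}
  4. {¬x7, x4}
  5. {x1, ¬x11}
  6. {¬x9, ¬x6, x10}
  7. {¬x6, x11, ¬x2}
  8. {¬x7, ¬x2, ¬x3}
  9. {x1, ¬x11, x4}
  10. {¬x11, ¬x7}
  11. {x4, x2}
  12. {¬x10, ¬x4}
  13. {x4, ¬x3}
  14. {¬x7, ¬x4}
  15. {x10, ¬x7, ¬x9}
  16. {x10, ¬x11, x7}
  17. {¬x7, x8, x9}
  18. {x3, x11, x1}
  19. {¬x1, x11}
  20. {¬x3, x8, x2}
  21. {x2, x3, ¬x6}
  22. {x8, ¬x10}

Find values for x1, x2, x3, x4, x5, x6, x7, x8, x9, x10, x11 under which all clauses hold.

x1 = T, x2 = T, x3 = F, x4 = F, x5 = T, x6 = T, x7 = F, x8 = T, x9 = T, x10 = T, x11 = T

Try x1 = True.
  then x11 is forced to True.
  then x7 is forced to False.
  then x10 is forced to True.
  then x4 is forced to False.
  then x2 is forced to True.
  then x3 is forced to False.
  then x8 is forced to True.
x5, x6, x9 are now unconstrained; take x5 = True, x6 = True, x9 = True.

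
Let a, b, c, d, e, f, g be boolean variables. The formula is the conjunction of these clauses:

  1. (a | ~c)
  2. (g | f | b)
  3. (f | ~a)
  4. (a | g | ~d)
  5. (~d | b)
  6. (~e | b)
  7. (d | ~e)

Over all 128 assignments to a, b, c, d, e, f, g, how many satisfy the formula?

Case analysis on a and b:
  a=1, b=1: c, g free; 3 ways for (d,e,f) × 2^2 = 12.
  a=1, b=0: remaining (c,d,e,f,g) ∈ {(0,0,0,1,0); (0,0,0,1,1); (1,0,0,1,0); (1,0,0,1,1)} — 4.
  a=0, b=1: f free; 4 ways for (c,d,e,g) × 2^1 = 8.
  a=0, b=0: remaining (c,d,e,f,g) ∈ {(0,0,0,0,1); (0,0,0,1,0); (0,0,0,1,1)} — 3.
Total: 12 + 4 + 8 + 3 = 27.

27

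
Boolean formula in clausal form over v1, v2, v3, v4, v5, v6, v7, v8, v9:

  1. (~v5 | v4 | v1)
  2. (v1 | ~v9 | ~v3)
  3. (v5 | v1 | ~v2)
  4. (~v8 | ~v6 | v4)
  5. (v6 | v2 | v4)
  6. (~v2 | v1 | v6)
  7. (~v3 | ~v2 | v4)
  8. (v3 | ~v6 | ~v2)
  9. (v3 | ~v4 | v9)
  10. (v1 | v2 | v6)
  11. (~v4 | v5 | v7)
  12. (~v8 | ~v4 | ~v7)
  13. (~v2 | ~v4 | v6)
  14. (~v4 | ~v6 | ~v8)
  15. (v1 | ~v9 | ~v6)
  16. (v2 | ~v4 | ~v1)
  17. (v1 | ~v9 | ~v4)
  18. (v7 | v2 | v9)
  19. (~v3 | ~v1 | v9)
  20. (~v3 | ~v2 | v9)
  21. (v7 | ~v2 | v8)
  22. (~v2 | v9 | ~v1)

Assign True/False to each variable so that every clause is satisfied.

v1=T, v2=T, v3=F, v4=F, v5=F, v6=F, v7=T, v8=F, v9=T

Check each clause:
  1. (v4 | ~v5 | v1) — v1 is true.
  2. (~v9 | ~v3 | v1) — v1 is true.
  3. (~v2 | v5 | v1) — v1 is true.
  4. (~v8 | v4 | ~v6) — ~v8 is true.
  5. (v4 | v6 | v2) — v2 is true.
  6. (v1 | ~v2 | v6) — v1 is true.
  7. (~v3 | v4 | ~v2) — ~v3 is true.
  8. (v3 | ~v2 | ~v6) — ~v6 is true.
  9. (~v4 | v9 | v3) — v9 is true.
  10. (v2 | v1 | v6) — v1 is true.
  11. (~v4 | v7 | v5) — ~v4 is true.
  12. (~v8 | ~v7 | ~v4) — ~v8 is true.
  13. (~v4 | v6 | ~v2) — ~v4 is true.
  14. (~v6 | ~v4 | ~v8) — ~v8 is true.
  15. (~v9 | v1 | ~v6) — v1 is true.
  16. (v2 | ~v1 | ~v4) — v2 is true.
  17. (~v4 | ~v9 | v1) — v1 is true.
  18. (v9 | v2 | v7) — v9 is true.
  19. (~v1 | v9 | ~v3) — v9 is true.
  20. (~v2 | v9 | ~v3) — v9 is true.
  21. (v8 | v7 | ~v2) — v7 is true.
  22. (v9 | ~v1 | ~v2) — v9 is true.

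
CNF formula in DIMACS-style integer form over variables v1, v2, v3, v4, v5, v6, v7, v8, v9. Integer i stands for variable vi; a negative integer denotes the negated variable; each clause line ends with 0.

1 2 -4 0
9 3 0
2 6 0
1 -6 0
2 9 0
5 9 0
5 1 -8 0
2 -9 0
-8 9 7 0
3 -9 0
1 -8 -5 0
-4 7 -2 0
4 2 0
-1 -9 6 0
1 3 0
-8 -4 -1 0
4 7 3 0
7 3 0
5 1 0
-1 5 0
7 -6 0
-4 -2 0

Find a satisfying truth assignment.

v3 occurs only positively in the remaining clauses — set v3 = True.
v8 occurs only negated in the remaining clauses — set v8 = False.
Try v1 = True.
  then v5 is forced to True.
Try v2 = True.
  then v4 is forced to False.
Set v6 = False and propagate.
  then v9 is forced to False.
v7 is now unconstrained; take v7 = False.
Every clause has at least one true literal under this assignment.

v1=True, v2=True, v3=True, v4=False, v5=True, v6=False, v7=False, v8=False, v9=False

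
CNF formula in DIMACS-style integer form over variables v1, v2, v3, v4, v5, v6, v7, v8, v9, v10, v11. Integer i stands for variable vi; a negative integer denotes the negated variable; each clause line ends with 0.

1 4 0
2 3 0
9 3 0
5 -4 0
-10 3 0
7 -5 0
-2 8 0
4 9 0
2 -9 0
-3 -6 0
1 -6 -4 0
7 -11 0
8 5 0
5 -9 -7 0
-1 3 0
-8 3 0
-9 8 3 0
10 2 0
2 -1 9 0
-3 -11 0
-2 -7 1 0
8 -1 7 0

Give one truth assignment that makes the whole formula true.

v1 = 1, v2 = 1, v3 = 1, v4 = 1, v5 = 1, v6 = 0, v7 = 1, v8 = 1, v9 = 1, v10 = 1, v11 = 0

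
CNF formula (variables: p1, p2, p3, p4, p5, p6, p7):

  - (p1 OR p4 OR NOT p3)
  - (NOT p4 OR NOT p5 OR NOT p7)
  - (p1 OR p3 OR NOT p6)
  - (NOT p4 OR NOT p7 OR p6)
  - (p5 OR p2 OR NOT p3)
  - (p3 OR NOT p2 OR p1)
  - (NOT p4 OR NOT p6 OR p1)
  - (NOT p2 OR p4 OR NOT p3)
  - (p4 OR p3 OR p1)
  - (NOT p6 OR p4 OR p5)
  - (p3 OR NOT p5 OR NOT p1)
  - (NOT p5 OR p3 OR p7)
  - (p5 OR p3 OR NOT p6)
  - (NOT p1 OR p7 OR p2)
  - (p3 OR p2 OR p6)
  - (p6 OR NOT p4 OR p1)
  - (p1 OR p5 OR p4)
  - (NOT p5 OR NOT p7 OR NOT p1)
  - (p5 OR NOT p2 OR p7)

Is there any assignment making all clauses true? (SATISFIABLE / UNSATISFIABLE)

Branch on p1: take p1 = True.
The remaining clauses are satisfied by p2 = True, p3 = True, p4 = True, p5 = True, p6 = False, p7 = False.
So p1 = T, p2 = T, p3 = T, p4 = T, p5 = T, p6 = F, p7 = F is a satisfying assignment.

SATISFIABLE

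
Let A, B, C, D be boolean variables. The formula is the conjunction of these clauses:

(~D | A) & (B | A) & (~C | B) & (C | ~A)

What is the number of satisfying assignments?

4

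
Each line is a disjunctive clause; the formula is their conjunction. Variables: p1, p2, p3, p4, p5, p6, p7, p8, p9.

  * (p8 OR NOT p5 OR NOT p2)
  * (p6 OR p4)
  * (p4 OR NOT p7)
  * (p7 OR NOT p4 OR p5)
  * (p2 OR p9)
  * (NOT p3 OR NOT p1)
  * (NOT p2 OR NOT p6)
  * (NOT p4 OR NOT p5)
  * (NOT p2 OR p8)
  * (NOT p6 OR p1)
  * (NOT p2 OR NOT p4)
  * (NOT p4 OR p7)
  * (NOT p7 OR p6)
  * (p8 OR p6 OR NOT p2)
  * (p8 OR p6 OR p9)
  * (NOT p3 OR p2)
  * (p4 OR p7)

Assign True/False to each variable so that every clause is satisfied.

p3 occurs only negated in the remaining clauses — set p3 = False.
Pure literal: p9 appears only positively; assign p9 = True.
Try p1 = True.
Branch on p2: take p2 = False.
Branch on p4: take p4 = True.
  then p5 is forced to False.
  then p7 is forced to True.
  then p6 is forced to True.
p8 is now unconstrained; take p8 = False.
Check each clause:
  1. (p8 OR NOT p2 OR NOT p5) — NOT p5 is true.
  2. (p4 OR p6) — p4 is true.
  3. (NOT p7 OR p4) — p4 is true.
  4. (p5 OR p7 OR NOT p4) — p7 is true.
  5. (p2 OR p9) — p9 is true.
  6. (NOT p3 OR NOT p1) — NOT p3 is true.
  7. (NOT p6 OR NOT p2) — NOT p2 is true.
  8. (NOT p4 OR NOT p5) — NOT p5 is true.
  9. (NOT p2 OR p8) — NOT p2 is true.
  10. (NOT p6 OR p1) — p1 is true.
  11. (NOT p2 OR NOT p4) — NOT p2 is true.
  12. (p7 OR NOT p4) — p7 is true.
  13. (p6 OR NOT p7) — p6 is true.
  14. (p6 OR p8 OR NOT p2) — p6 is true.
  15. (p6 OR p9 OR p8) — p9 is true.
  16. (NOT p3 OR p2) — NOT p3 is true.
  17. (p7 OR p4) — p4 is true.

p1=1, p2=0, p3=0, p4=1, p5=0, p6=1, p7=1, p8=0, p9=1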